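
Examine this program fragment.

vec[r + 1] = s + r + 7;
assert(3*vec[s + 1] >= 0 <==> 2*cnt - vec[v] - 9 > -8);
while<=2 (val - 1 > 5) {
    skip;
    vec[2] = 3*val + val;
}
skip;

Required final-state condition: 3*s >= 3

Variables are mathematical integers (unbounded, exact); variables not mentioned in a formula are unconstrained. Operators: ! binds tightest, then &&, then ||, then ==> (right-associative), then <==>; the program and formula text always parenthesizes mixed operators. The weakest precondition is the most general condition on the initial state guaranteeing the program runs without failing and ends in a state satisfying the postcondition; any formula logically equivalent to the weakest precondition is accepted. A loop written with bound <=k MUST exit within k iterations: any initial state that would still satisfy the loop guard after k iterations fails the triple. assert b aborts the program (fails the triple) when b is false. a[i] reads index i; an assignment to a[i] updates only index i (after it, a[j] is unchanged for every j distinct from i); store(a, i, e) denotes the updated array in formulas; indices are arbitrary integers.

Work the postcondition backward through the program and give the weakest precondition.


Working backward. After the program, 3*s >= 3 must hold.
Before skip: 3*s >= 3
Before the loop (bound <=2), unroll the exhaustion recursion (WP_0 = exit-now case; WP_j = one more guarded iteration, up to j = 2):
  WP_0: (!(val > 6)) && 3*s >= 3
  WP_1: (val > 6 ==> ((!(val > 6)) && 3*s >= 3)) && ((!(val > 6)) ==> 3*s >= 3)
  WP_2: (val > 6 ==> ((val > 6 ==> ((!(val > 6)) && 3*s >= 3)) && ((!(val > 6)) ==> 3*s >= 3))) && ((!(val > 6)) ==> 3*s >= 3)
So before the loop: (val > 6 ==> ((val > 6 ==> ((!(val > 6)) && 3*s >= 3)) && ((!(val > 6)) ==> 3*s >= 3))) && ((!(val > 6)) ==> 3*s >= 3)
Before assert 3*vec[s + 1] >= 0 <==> 2*cnt - vec[v] - 9 > -8: (3*vec[s + 1] >= 0 <==> 2*cnt > vec[v] + 1) && (val > 6 ==> ((val > 6 ==> ((!(val > 6)) && 3*s >= 3)) && ((!(val > 6)) ==> 3*s >= 3))) && ((!(val > 6)) ==> 3*s >= 3)
Before vec[r + 1] := s + r + 7: (3*store(vec, r + 1, r + s + 7)[s + 1] >= 0 <==> 2*cnt > store(vec, r + 1, r + s + 7)[v] + 1) && (val > 6 ==> ((val > 6 ==> ((!(val > 6)) && 3*s >= 3)) && ((!(val > 6)) ==> 3*s >= 3))) && ((!(val > 6)) ==> 3*s >= 3)
Answer: WP = (3*store(vec, r + 1, r + s + 7)[s + 1] >= 0 <==> 2*cnt > store(vec, r + 1, r + s + 7)[v] + 1) && (val > 6 ==> ((val > 6 ==> ((!(val > 6)) && 3*s >= 3)) && ((!(val > 6)) ==> 3*s >= 3))) && ((!(val > 6)) ==> 3*s >= 3)


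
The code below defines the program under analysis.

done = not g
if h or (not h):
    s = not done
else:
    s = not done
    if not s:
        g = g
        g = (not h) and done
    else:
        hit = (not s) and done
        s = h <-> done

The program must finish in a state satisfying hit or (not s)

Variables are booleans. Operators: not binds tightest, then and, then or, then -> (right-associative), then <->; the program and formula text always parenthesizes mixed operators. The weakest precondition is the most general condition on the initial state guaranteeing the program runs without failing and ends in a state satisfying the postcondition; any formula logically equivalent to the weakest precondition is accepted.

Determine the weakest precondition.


Working backward. After the program, hit or (not s) must hold.
Then branch requires hit or done; else branch requires (done -> (hit or done)) and ((not done) -> (done or (not (h <-> done)))).
Before the if: hit or done
Before done := not g: hit or (not g)
Answer: WP = hit or (not g)


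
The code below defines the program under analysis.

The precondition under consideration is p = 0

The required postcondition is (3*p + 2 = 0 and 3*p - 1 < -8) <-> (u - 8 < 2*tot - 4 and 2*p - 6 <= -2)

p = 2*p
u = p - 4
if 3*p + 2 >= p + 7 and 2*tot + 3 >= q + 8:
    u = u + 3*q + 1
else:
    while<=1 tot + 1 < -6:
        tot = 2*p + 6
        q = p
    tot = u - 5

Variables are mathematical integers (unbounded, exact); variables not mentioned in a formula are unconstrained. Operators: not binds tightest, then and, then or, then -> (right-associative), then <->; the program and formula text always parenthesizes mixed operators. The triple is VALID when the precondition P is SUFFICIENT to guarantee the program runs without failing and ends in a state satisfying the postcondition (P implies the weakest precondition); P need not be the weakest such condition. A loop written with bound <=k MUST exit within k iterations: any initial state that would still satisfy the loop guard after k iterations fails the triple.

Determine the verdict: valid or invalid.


Working backward. After the program, the postcondition (3*p + 2 = 0 and 3*p - 1 < -8) <-> (u - 8 < 2*tot - 4 and 2*p - 6 <= -2) must hold; in canonical form it is (3*p = -2 and 3*p < -7) <-> (u < 2*tot + 4 and 2*p <= 4).
Then branch requires (3*p = -2 and 3*p < -7) <-> (3*q + u < 2*tot + 3 and 2*p <= 4); else branch requires (tot < -7 -> ((not (2*p < -13)) and ((3*p = -2 and 3*p < -7) <-> (u > 6 and 2*p <= 4)))) and ((not (tot < -7)) -> ((3*p = -2 and 3*p < -7) <-> (u > 6 and 2*p <= 4))).
Before the if: ((2*p >= 5 and 2*tot >= q + 5) -> ((3*p = -2 and 3*p < -7) <-> (3*q + u < 2*tot + 3 and 2*p <= 4))) and ((not (2*p >= 5 and 2*tot >= q + 5)) -> ((tot < -7 -> ((not (2*p < -13)) and ((3*p = -2 and 3*p < -7) <-> (u > 6 and 2*p <= 4)))) and ((not (tot < -7)) -> ((3*p = -2 and 3*p < -7) <-> (u > 6 and 2*p <= 4)))))
Before u := p - 4: ((2*p >= 5 and 2*tot >= q + 5) -> ((3*p = -2 and 3*p < -7) <-> (p + 3*q < 2*tot + 7 and 2*p <= 4))) and ((not (2*p >= 5 and 2*tot >= q + 5)) -> ((tot < -7 -> ((not (2*p < -13)) and ((3*p = -2 and 3*p < -7) <-> (p > 10 and 2*p <= 4)))) and ((not (tot < -7)) -> ((3*p = -2 and 3*p < -7) <-> (p > 10 and 2*p <= 4)))))
Before p := 2*p: ((4*p >= 5 and 2*tot >= q + 5) -> ((6*p = -2 and 6*p < -7) <-> (2*p + 3*q < 2*tot + 7 and 4*p <= 4))) and ((not (4*p >= 5 and 2*tot >= q + 5)) -> ((tot < -7 -> ((not (4*p < -13)) and ((6*p = -2 and 6*p < -7) <-> (2*p > 10 and 4*p <= 4)))) and ((not (tot < -7)) -> ((6*p = -2 and 6*p < -7) <-> (2*p > 10 and 4*p <= 4)))))
The weakest precondition is ((4*p >= 5 and 2*tot >= q + 5) -> ((6*p = -2 and 6*p < -7) <-> (2*p + 3*q < 2*tot + 7 and 4*p <= 4))) and ((not (4*p >= 5 and 2*tot >= q + 5)) -> ((tot < -7 -> ((not (4*p < -13)) and ((6*p = -2 and 6*p < -7) <-> (2*p > 10 and 4*p <= 4)))) and ((not (tot < -7)) -> ((6*p = -2 and 6*p < -7) <-> (2*p > 10 and 4*p <= 4))))).
Check whether p = 0 implies it.
Every state satisfying the precondition satisfies the weakest precondition: the implication holds.
Answer: valid


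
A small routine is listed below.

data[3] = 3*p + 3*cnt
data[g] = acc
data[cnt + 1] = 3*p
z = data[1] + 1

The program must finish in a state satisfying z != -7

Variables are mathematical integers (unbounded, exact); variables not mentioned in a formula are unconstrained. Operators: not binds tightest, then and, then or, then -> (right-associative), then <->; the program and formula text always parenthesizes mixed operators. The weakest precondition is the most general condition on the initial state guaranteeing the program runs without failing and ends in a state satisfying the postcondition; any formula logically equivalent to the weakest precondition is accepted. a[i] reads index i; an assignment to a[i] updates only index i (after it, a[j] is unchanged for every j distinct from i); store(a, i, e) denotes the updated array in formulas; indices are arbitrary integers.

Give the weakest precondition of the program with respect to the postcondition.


Working backward. After the program, z != -7 must hold.
Before z := data[1] + 1: data[1] != -8
Before data[cnt + 1] := 3*p: store(data, cnt + 1, 3*p)[1] != -8
Before data[g] := acc: store(store(data, g, acc), cnt + 1, 3*p)[1] != -8
Before data[3] := 3*p + 3*cnt: store(store(store(data, 3, 3*cnt + 3*p), g, acc), cnt + 1, 3*p)[1] != -8
Answer: WP = store(store(store(data, 3, 3*cnt + 3*p), g, acc), cnt + 1, 3*p)[1] != -8


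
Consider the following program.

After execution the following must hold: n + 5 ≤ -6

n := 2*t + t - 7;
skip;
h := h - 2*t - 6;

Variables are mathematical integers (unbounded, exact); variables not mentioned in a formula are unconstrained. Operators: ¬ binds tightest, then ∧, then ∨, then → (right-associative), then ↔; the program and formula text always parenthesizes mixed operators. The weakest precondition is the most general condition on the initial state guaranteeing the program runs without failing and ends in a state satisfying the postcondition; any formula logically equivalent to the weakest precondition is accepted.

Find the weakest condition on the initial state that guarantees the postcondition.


Working backward. After the program, the postcondition n + 5 ≤ -6 must hold; in canonical form it is n ≤ -11.
Before h := h - 2*t - 6: n ≤ -11
Before skip: n ≤ -11
Before n := 2*t + t - 7: 3*t ≤ -4
Answer: WP = 3*t ≤ -4


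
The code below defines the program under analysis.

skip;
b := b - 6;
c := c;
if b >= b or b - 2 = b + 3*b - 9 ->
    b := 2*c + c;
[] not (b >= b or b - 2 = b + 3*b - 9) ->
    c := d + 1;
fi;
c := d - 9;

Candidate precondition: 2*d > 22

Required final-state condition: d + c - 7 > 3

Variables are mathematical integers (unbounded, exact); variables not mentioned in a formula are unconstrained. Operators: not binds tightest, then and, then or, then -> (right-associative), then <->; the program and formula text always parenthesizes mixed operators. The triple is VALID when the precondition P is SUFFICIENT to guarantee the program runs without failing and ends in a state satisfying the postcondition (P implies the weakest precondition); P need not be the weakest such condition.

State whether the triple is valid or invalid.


Working backward. After the program, the postcondition d + c - 7 > 3 must hold; in canonical form it is c + d > 10.
Before c := d - 9: 2*d > 19
Then branch requires 2*d > 19; else branch requires 2*d > 19.
Before the if: 2*d > 19
Before c := c: 2*d > 19
Before b := b - 6: 2*d > 19
Before skip: 2*d > 19
The weakest precondition is 2*d > 19.
Check whether 2*d > 22 implies it.
Every state satisfying the precondition satisfies the weakest precondition: the implication holds.
Answer: valid


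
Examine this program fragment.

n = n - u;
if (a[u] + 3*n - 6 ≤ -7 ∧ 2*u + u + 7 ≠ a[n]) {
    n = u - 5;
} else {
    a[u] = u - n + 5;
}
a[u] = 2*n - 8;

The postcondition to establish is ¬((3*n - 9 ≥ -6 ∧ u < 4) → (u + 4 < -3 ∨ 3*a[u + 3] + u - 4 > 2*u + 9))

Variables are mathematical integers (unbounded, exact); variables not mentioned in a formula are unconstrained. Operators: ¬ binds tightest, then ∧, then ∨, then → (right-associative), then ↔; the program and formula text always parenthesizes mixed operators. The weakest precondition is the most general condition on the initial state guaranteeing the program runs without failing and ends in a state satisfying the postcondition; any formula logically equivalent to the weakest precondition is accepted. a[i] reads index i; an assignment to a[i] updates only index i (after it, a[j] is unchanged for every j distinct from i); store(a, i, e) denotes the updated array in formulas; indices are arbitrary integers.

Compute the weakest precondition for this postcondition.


Working backward. After the program, the postcondition ¬((3*n - 9 ≥ -6 ∧ u < 4) → (u + 4 < -3 ∨ 3*a[u + 3] + u - 4 > 2*u + 9)) must hold; in canonical form it is ¬((3*n ≥ 3 ∧ u < 4) → (u < -7 ∨ 3*a[u + 3] > u + 13)).
Before a[u] := 2*n - 8: ¬((3*n ≥ 3 ∧ u < 4) → (u < -7 ∨ 3*store(a, u, 2*n - 8)[u + 3] > u + 13))
Then branch requires ¬((3*u ≥ 18 ∧ u < 4) → (u < -7 ∨ 3*store(a, u, 2*u - 18)[u + 3] > u + 13)); else branch requires ¬((3*n ≥ 3 ∧ u < 4) → (u < -7 ∨ 3*store(store(a, u, -n + u + 5), u, 2*n - 8)[u + 3] > u + 13)).
Before the if: ((a[u] + 3*n ≤ -1 ∧ 3*u ≠ a[n] - 7) → (¬((3*u ≥ 18 ∧ u < 4) → (u < -7 ∨ 3*store(a, u, 2*u - 18)[u + 3] > u + 13)))) ∧ ((¬(a[u] + 3*n ≤ -1 ∧ 3*u ≠ a[n] - 7)) → (¬((3*n ≥ 3 ∧ u < 4) → (u < -7 ∨ 3*store(store(a, u, -n + u + 5), u, 2*n - 8)[u + 3] > u + 13))))
Before n := n - u: ((a[u] + 3*n ≤ 3*u - 1 ∧ 3*u ≠ a[n - u] - 7) → (¬((3*u ≥ 18 ∧ u < 4) → (u < -7 ∨ 3*store(a, u, 2*u - 18)[u + 3] > u + 13)))) ∧ ((¬(a[u] + 3*n ≤ 3*u - 1 ∧ 3*u ≠ a[n - u] - 7)) → (¬((3*n ≥ 3*u + 3 ∧ u < 4) → (u < -7 ∨ 3*store(store(a, u, -n + 2*u + 5), u, 2*n - 2*u - 8)[u + 3] > u + 13))))
Answer: WP = ((a[u] + 3*n ≤ 3*u - 1 ∧ 3*u ≠ a[n - u] - 7) → (¬((3*u ≥ 18 ∧ u < 4) → (u < -7 ∨ 3*store(a, u, 2*u - 18)[u + 3] > u + 13)))) ∧ ((¬(a[u] + 3*n ≤ 3*u - 1 ∧ 3*u ≠ a[n - u] - 7)) → (¬((3*n ≥ 3*u + 3 ∧ u < 4) → (u < -7 ∨ 3*store(store(a, u, -n + 2*u + 5), u, 2*n - 2*u - 8)[u + 3] > u + 13))))


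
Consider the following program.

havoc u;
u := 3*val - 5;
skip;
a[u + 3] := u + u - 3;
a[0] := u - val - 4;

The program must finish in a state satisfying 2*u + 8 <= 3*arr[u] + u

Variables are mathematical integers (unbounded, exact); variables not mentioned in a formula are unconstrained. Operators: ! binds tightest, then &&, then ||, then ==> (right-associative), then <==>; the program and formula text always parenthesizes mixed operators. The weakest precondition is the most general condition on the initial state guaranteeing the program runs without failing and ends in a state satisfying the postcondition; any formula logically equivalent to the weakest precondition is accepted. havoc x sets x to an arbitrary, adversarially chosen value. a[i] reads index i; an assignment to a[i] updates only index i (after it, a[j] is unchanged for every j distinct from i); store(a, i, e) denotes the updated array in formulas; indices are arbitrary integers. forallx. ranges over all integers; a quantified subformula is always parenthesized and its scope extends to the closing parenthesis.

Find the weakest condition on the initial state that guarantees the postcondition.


Working backward. After the program, the postcondition 2*u + 8 <= 3*arr[u] + u must hold; in canonical form it is u <= 3*arr[u] - 8.
Before a[0] := u - val - 4: u <= 3*arr[u] - 8
Before a[u + 3] := u + u - 3: u <= 3*arr[u] - 8
Before skip: u <= 3*arr[u] - 8
Before u := 3*val - 5: 3*val <= 3*arr[3*val - 5] - 3
Before havoc u: 3*val <= 3*arr[3*val - 5] - 3
Answer: WP = 3*val <= 3*arr[3*val - 5] - 3


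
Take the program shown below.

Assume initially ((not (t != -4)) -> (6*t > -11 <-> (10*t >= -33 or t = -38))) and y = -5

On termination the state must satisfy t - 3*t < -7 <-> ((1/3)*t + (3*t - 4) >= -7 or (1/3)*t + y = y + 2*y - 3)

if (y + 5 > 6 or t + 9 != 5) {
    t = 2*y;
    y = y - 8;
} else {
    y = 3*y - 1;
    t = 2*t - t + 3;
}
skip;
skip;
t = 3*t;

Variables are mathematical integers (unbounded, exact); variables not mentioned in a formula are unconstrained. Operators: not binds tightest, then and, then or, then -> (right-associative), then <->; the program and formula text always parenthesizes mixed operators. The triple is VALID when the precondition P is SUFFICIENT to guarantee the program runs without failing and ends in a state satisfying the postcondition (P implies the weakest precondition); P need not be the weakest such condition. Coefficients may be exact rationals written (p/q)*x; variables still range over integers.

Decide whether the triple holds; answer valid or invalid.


Working backward. After the program, the postcondition t - 3*t < -7 <-> ((1/3)*t + (3*t - 4) >= -7 or (1/3)*t + y = y + 2*y - 3) must hold; in canonical form it is 2*t > 7 <-> ((10/3)*t >= -3 or (1/3)*t = 2*y - 3).
Before t := 3*t: 6*t > 7 <-> (10*t >= -3 or t = 2*y - 3)
Before skip: 6*t > 7 <-> (10*t >= -3 or t = 2*y - 3)
Before skip: 6*t > 7 <-> (10*t >= -3 or t = 2*y - 3)
Then branch requires 12*y > 7 <-> 20*y >= -3; else branch requires 6*t > -11 <-> (10*t >= -33 or t = 6*y - 8).
Before the if: ((y > 1 or t != -4) -> (12*y > 7 <-> 20*y >= -3)) and ((not (y > 1 or t != -4)) -> (6*t > -11 <-> (10*t >= -33 or t = 6*y - 8)))
The weakest precondition is ((y > 1 or t != -4) -> (12*y > 7 <-> 20*y >= -3)) and ((not (y > 1 or t != -4)) -> (6*t > -11 <-> (10*t >= -33 or t = 6*y - 8))).
Check whether ((not (t != -4)) -> (6*t > -11 <-> (10*t >= -33 or t = -38))) and y = -5 implies it.
Every state satisfying the precondition satisfies the weakest precondition: the implication holds.
Answer: valid


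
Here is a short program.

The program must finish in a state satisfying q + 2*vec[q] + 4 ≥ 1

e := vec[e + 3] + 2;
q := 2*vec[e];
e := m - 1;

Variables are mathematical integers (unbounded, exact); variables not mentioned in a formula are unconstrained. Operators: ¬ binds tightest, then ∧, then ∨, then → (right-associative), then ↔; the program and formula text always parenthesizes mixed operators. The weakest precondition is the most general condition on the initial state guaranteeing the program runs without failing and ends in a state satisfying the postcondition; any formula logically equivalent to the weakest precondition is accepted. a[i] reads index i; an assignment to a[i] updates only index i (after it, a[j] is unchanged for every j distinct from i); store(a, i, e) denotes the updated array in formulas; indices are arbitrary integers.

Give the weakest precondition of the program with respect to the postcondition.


Working backward. After the program, the postcondition q + 2*vec[q] + 4 ≥ 1 must hold; in canonical form it is 2*vec[q] + q ≥ -3.
Before e := m - 1: 2*vec[q] + q ≥ -3
Before q := 2*vec[e]: 2*vec[2*vec[e]] + 2*vec[e] ≥ -3
Before e := vec[e + 3] + 2: 2*vec[vec[e + 3] + 2] + 2*vec[2*vec[vec[e + 3] + 2]] ≥ -3
Answer: WP = 2*vec[vec[e + 3] + 2] + 2*vec[2*vec[vec[e + 3] + 2]] ≥ -3


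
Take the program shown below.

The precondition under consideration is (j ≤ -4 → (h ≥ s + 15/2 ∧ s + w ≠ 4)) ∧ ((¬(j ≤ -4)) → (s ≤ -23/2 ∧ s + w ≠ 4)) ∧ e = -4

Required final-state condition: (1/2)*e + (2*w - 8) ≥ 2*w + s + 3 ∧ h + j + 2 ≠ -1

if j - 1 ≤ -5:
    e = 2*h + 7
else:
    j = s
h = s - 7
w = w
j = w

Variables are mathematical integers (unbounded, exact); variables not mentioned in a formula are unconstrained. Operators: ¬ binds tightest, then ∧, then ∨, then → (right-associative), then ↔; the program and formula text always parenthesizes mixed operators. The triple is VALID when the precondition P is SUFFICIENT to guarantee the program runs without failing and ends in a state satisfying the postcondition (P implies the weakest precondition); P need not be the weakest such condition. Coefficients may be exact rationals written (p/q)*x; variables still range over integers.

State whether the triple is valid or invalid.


Working backward. After the program, the postcondition (1/2)*e + (2*w - 8) ≥ 2*w + s + 3 ∧ h + j + 2 ≠ -1 must hold; in canonical form it is (1/2)*e ≥ s + 11 ∧ h + j ≠ -3.
Before j := w: (1/2)*e ≥ s + 11 ∧ h + w ≠ -3
Before w := w: (1/2)*e ≥ s + 11 ∧ h + w ≠ -3
Before h := s - 7: (1/2)*e ≥ s + 11 ∧ s + w ≠ 4
Then branch requires h ≥ s + 15/2 ∧ s + w ≠ 4; else branch requires (1/2)*e ≥ s + 11 ∧ s + w ≠ 4.
Before the if: (j ≤ -4 → (h ≥ s + 15/2 ∧ s + w ≠ 4)) ∧ ((¬(j ≤ -4)) → ((1/2)*e ≥ s + 11 ∧ s + w ≠ 4))
The weakest precondition is (j ≤ -4 → (h ≥ s + 15/2 ∧ s + w ≠ 4)) ∧ ((¬(j ≤ -4)) → ((1/2)*e ≥ s + 11 ∧ s + w ≠ 4)).
Check whether (j ≤ -4 → (h ≥ s + 15/2 ∧ s + w ≠ 4)) ∧ ((¬(j ≤ -4)) → (s ≤ -23/2 ∧ s + w ≠ 4)) ∧ e = -4 implies it.
Countermodel: at the initial state e = -4, h = 0, j = -3, s = -12, w = 17, the precondition holds but the weakest precondition fails.
Answer: invalid


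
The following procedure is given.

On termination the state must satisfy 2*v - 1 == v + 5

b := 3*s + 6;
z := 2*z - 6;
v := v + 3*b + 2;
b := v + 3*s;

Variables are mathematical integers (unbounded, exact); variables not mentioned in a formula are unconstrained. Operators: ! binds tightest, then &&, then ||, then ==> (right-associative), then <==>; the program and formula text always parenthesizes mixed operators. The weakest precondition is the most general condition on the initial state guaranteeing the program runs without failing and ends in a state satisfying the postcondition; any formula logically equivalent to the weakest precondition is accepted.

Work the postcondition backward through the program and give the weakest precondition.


Working backward. After the program, the postcondition 2*v - 1 == v + 5 must hold; in canonical form it is v == 6.
Before b := v + 3*s: v == 6
Before v := v + 3*b + 2: 3*b + v == 4
Before z := 2*z - 6: 3*b + v == 4
Before b := 3*s + 6: 9*s + v == -14
Answer: WP = 9*s + v == -14


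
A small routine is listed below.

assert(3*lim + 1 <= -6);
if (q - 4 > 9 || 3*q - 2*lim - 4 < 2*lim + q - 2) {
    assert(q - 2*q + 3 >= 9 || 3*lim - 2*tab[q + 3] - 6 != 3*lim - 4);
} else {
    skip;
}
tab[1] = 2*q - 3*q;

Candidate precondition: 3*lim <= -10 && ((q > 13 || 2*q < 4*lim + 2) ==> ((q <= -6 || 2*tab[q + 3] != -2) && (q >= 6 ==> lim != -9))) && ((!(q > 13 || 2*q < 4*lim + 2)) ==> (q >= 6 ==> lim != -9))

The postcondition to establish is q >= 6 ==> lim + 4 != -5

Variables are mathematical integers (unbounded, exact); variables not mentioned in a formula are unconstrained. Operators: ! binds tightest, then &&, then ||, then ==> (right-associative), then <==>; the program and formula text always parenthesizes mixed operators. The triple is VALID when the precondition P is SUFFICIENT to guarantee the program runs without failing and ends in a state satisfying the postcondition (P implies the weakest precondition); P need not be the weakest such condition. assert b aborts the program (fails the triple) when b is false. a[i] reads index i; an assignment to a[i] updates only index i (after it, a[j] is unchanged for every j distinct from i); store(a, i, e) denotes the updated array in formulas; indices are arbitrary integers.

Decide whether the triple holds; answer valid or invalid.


Working backward. After the program, the postcondition q >= 6 ==> lim + 4 != -5 must hold; in canonical form it is q >= 6 ==> lim != -9.
Before tab[1] := 2*q - 3*q: q >= 6 ==> lim != -9
Then branch requires (q <= -6 || 2*tab[q + 3] != -2) && (q >= 6 ==> lim != -9); else branch requires q >= 6 ==> lim != -9.
Before the if: ((q > 13 || 2*q < 4*lim + 2) ==> ((q <= -6 || 2*tab[q + 3] != -2) && (q >= 6 ==> lim != -9))) && ((!(q > 13 || 2*q < 4*lim + 2)) ==> (q >= 6 ==> lim != -9))
Before assert 3*lim + 1 <= -6: 3*lim <= -7 && ((q > 13 || 2*q < 4*lim + 2) ==> ((q <= -6 || 2*tab[q + 3] != -2) && (q >= 6 ==> lim != -9))) && ((!(q > 13 || 2*q < 4*lim + 2)) ==> (q >= 6 ==> lim != -9))
The weakest precondition is 3*lim <= -7 && ((q > 13 || 2*q < 4*lim + 2) ==> ((q <= -6 || 2*tab[q + 3] != -2) && (q >= 6 ==> lim != -9))) && ((!(q > 13 || 2*q < 4*lim + 2)) ==> (q >= 6 ==> lim != -9)).
Check whether 3*lim <= -10 && ((q > 13 || 2*q < 4*lim + 2) ==> ((q <= -6 || 2*tab[q + 3] != -2) && (q >= 6 ==> lim != -9))) && ((!(q > 13 || 2*q < 4*lim + 2)) ==> (q >= 6 ==> lim != -9)) implies it.
Every state satisfying the precondition satisfies the weakest precondition: the implication holds.
Answer: valid


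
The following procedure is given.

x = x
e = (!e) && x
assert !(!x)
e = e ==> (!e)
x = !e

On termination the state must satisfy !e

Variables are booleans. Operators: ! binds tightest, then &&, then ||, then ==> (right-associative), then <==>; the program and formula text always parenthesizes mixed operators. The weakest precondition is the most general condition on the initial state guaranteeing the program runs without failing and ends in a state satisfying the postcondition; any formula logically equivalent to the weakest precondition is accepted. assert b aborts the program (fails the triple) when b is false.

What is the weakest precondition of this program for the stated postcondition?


Working backward. After the program, !e must hold.
Before x := !e: !e
Before e := e ==> (!e): !(e ==> (!e))
Before assert !(!x): x && (!(e ==> (!e)))
Before e := (!e) && x: x && (!(((!e) && x) ==> (!((!e) && x))))
Before x := x: x && (!(((!e) && x) ==> (!((!e) && x))))
Answer: WP = x && (!(((!e) && x) ==> (!((!e) && x))))


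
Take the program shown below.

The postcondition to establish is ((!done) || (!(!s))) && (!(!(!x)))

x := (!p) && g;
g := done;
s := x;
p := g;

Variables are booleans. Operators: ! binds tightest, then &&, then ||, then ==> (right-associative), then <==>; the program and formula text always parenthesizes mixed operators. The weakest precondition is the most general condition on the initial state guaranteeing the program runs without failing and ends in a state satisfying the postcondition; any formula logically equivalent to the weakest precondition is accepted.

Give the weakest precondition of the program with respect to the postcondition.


Working backward. After the program, the postcondition ((!done) || (!(!s))) && (!(!(!x))) must hold; in canonical form it is ((!done) || s) && (!x).
Before p := g: ((!done) || s) && (!x)
Before s := x: ((!done) || x) && (!x)
Before g := done: ((!done) || x) && (!x)
Before x := (!p) && g: ((!done) || ((!p) && g)) && (!((!p) && g))
Answer: WP = ((!done) || ((!p) && g)) && (!((!p) && g))


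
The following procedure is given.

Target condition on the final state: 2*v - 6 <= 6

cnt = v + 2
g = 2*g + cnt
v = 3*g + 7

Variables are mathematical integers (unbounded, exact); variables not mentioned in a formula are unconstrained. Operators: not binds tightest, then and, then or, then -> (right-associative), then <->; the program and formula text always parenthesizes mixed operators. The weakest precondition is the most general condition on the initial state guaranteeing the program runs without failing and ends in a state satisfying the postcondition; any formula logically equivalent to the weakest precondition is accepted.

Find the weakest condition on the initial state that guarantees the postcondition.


Working backward. After the program, the postcondition 2*v - 6 <= 6 must hold; in canonical form it is 2*v <= 12.
Before v := 3*g + 7: 6*g <= -2
Before g := 2*g + cnt: 6*cnt + 12*g <= -2
Before cnt := v + 2: 12*g + 6*v <= -14
Answer: WP = 12*g + 6*v <= -14


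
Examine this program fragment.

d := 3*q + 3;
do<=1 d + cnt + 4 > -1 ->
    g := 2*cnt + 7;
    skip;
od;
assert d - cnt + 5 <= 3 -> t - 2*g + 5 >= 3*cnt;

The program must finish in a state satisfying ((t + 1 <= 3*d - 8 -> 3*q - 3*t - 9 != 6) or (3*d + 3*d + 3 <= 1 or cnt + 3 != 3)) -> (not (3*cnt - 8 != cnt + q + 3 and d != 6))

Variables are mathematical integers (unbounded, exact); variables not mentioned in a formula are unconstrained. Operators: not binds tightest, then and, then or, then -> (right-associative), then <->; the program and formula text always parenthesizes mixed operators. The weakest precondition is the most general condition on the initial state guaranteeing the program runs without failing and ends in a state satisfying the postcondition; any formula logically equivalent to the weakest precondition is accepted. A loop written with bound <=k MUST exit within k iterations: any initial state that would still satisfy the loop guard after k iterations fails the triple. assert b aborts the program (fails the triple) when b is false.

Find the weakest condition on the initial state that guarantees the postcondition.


Working backward. After the program, the postcondition ((t + 1 <= 3*d - 8 -> 3*q - 3*t - 9 != 6) or (3*d + 3*d + 3 <= 1 or cnt + 3 != 3)) -> (not (3*cnt - 8 != cnt + q + 3 and d != 6)) must hold; in canonical form it is ((t <= 3*d - 9 -> 3*q != 3*t + 15) or 6*d <= -2 or cnt != 0) -> (not (2*cnt != q + 11 and d != 6)).
Before assert d - cnt + 5 <= 3 -> t - 2*g + 5 >= 3*cnt: (d <= cnt - 2 -> t >= 3*cnt + 2*g - 5) and (((t <= 3*d - 9 -> 3*q != 3*t + 15) or 6*d <= -2 or cnt != 0) -> (not (2*cnt != q + 11 and d != 6)))
Before the loop (bound <=1), unroll the exhaustion recursion (WP_0 = exit-now case; WP_j = one more guarded iteration, up to j = 1):
  WP_0: (not (cnt + d > -5)) and (d <= cnt - 2 -> t >= 3*cnt + 2*g - 5) and (((t <= 3*d - 9 -> 3*q != 3*t + 15) or 6*d <= -2 or cnt != 0) -> (not (2*cnt != q + 11 and d != 6)))
  WP_1: (cnt + d > -5 -> ((not (cnt + d > -5)) and (d <= cnt - 2 -> t >= 7*cnt + 9) and (((t <= 3*d - 9 -> 3*q != 3*t + 15) or 6*d <= -2 or cnt != 0) -> (not (2*cnt != q + 11 and d != 6))))) and ((not (cnt + d > -5)) -> ((d <= cnt - 2 -> t >= 3*cnt + 2*g - 5) and (((t <= 3*d - 9 -> 3*q != 3*t + 15) or 6*d <= -2 or cnt != 0) -> (not (2*cnt != q + 11 and d != 6)))))
So before the loop: (cnt + d > -5 -> ((not (cnt + d > -5)) and (d <= cnt - 2 -> t >= 7*cnt + 9) and (((t <= 3*d - 9 -> 3*q != 3*t + 15) or 6*d <= -2 or cnt != 0) -> (not (2*cnt != q + 11 and d != 6))))) and ((not (cnt + d > -5)) -> ((d <= cnt - 2 -> t >= 3*cnt + 2*g - 5) and (((t <= 3*d - 9 -> 3*q != 3*t + 15) or 6*d <= -2 or cnt != 0) -> (not (2*cnt != q + 11 and d != 6)))))
Before d := 3*q + 3: (cnt + 3*q > -8 -> ((not (cnt + 3*q > -8)) and (3*q <= cnt - 5 -> t >= 7*cnt + 9) and (((t <= 9*q -> 3*q != 3*t + 15) or 18*q <= -20 or cnt != 0) -> (not (2*cnt != q + 11 and 3*q != 3))))) and ((not (cnt + 3*q > -8)) -> ((3*q <= cnt - 5 -> t >= 3*cnt + 2*g - 5) and (((t <= 9*q -> 3*q != 3*t + 15) or 18*q <= -20 or cnt != 0) -> (not (2*cnt != q + 11 and 3*q != 3)))))
Answer: WP = (cnt + 3*q > -8 -> ((not (cnt + 3*q > -8)) and (3*q <= cnt - 5 -> t >= 7*cnt + 9) and (((t <= 9*q -> 3*q != 3*t + 15) or 18*q <= -20 or cnt != 0) -> (not (2*cnt != q + 11 and 3*q != 3))))) and ((not (cnt + 3*q > -8)) -> ((3*q <= cnt - 5 -> t >= 3*cnt + 2*g - 5) and (((t <= 9*q -> 3*q != 3*t + 15) or 18*q <= -20 or cnt != 0) -> (not (2*cnt != q + 11 and 3*q != 3)))))


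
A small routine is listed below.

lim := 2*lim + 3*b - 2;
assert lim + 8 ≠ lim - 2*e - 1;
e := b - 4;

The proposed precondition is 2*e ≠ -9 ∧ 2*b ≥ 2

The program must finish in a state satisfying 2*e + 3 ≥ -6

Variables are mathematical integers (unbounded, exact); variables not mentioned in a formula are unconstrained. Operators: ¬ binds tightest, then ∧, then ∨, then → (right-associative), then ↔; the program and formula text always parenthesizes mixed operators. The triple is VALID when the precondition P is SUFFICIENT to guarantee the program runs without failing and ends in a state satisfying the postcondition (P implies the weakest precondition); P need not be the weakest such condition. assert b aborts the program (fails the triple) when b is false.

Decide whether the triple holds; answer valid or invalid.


Working backward. After the program, the postcondition 2*e + 3 ≥ -6 must hold; in canonical form it is 2*e ≥ -9.
Before e := b - 4: 2*b ≥ -1
Before assert lim + 8 ≠ lim - 2*e - 1: 2*e ≠ -9 ∧ 2*b ≥ -1
Before lim := 2*lim + 3*b - 2: 2*e ≠ -9 ∧ 2*b ≥ -1
The weakest precondition is 2*e ≠ -9 ∧ 2*b ≥ -1.
Check whether 2*e ≠ -9 ∧ 2*b ≥ 2 implies it.
Every state satisfying the precondition satisfies the weakest precondition: the implication holds.
Answer: valid


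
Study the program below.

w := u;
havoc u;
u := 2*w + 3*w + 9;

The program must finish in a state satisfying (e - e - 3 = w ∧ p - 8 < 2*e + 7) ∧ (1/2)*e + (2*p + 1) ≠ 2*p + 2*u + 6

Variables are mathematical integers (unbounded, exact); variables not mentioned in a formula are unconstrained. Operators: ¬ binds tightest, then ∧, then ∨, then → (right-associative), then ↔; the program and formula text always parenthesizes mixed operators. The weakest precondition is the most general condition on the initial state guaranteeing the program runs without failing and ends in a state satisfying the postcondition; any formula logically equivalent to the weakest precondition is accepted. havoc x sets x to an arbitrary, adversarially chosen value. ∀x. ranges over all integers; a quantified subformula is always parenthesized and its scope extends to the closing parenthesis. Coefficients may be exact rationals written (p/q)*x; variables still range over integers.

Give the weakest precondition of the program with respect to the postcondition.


Working backward. After the program, the postcondition (e - e - 3 = w ∧ p - 8 < 2*e + 7) ∧ (1/2)*e + (2*p + 1) ≠ 2*p + 2*u + 6 must hold; in canonical form it is w = -3 ∧ p < 2*e + 15 ∧ (1/2)*e ≠ 2*u + 5.
Before u := 2*w + 3*w + 9: w = -3 ∧ p < 2*e + 15 ∧ (1/2)*e ≠ 10*w + 23
Before havoc u: w = -3 ∧ p < 2*e + 15 ∧ (1/2)*e ≠ 10*w + 23
Before w := u: u = -3 ∧ p < 2*e + 15 ∧ (1/2)*e ≠ 10*u + 23
Answer: WP = u = -3 ∧ p < 2*e + 15 ∧ (1/2)*e ≠ 10*u + 23


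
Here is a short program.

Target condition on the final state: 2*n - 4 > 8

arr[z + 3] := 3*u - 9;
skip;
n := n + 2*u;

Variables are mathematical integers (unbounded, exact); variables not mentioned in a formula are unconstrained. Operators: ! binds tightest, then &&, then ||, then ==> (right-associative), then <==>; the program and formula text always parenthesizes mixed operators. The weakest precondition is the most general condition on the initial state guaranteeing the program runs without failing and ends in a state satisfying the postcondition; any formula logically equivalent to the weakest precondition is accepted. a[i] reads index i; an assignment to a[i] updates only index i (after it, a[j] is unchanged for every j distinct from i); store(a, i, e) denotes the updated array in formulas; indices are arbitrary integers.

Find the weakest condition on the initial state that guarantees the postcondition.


Working backward. After the program, the postcondition 2*n - 4 > 8 must hold; in canonical form it is 2*n > 12.
Before n := n + 2*u: 2*n + 4*u > 12
Before skip: 2*n + 4*u > 12
Before arr[z + 3] := 3*u - 9: 2*n + 4*u > 12
Answer: WP = 2*n + 4*u > 12


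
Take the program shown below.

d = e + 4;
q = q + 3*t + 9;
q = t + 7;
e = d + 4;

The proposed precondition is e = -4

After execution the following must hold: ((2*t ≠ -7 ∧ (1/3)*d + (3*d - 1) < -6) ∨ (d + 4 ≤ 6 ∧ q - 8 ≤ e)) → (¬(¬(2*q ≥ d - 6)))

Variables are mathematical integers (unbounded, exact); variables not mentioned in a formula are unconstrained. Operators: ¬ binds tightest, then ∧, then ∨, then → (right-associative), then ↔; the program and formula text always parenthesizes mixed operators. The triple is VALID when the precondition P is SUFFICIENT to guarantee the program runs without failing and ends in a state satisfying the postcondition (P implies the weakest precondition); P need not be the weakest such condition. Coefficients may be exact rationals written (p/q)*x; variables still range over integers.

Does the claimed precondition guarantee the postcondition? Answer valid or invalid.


Working backward. After the program, the postcondition ((2*t ≠ -7 ∧ (1/3)*d + (3*d - 1) < -6) ∨ (d + 4 ≤ 6 ∧ q - 8 ≤ e)) → (¬(¬(2*q ≥ d - 6))) must hold; in canonical form it is ((2*t ≠ -7 ∧ (10/3)*d < -5) ∨ (d ≤ 2 ∧ q ≤ e + 8)) → 2*q ≥ d - 6.
Before e := d + 4: ((2*t ≠ -7 ∧ (10/3)*d < -5) ∨ (d ≤ 2 ∧ q ≤ d + 12)) → 2*q ≥ d - 6
Before q := t + 7: ((2*t ≠ -7 ∧ (10/3)*d < -5) ∨ (d ≤ 2 ∧ t ≤ d + 5)) → 2*t ≥ d - 20
Before q := q + 3*t + 9: ((2*t ≠ -7 ∧ (10/3)*d < -5) ∨ (d ≤ 2 ∧ t ≤ d + 5)) → 2*t ≥ d - 20
Before d := e + 4: ((2*t ≠ -7 ∧ (10/3)*e < -55/3) ∨ (e ≤ -2 ∧ t ≤ e + 9)) → 2*t ≥ e - 16
The weakest precondition is ((2*t ≠ -7 ∧ (10/3)*e < -55/3) ∨ (e ≤ -2 ∧ t ≤ e + 9)) → 2*t ≥ e - 16.
Check whether e = -4 implies it.
Countermodel: at the initial state e = -4, t = -11, the precondition holds but the weakest precondition fails.
Answer: invalid


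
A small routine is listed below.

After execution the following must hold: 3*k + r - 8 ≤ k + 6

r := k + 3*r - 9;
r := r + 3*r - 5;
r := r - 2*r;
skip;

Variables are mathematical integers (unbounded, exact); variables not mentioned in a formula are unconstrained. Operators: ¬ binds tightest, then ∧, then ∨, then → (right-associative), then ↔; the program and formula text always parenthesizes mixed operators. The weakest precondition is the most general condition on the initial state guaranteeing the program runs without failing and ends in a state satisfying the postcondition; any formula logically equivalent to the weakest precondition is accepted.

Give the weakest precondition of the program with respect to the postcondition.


Working backward. After the program, the postcondition 3*k + r - 8 ≤ k + 6 must hold; in canonical form it is 2*k + r ≤ 14.
Before skip: 2*k + r ≤ 14
Before r := r - 2*r: 2*k ≤ r + 14
Before r := r + 3*r - 5: 2*k ≤ 4*r + 9
Before r := k + 3*r - 9: 2*k + 12*r ≥ 27
Answer: WP = 2*k + 12*r ≥ 27


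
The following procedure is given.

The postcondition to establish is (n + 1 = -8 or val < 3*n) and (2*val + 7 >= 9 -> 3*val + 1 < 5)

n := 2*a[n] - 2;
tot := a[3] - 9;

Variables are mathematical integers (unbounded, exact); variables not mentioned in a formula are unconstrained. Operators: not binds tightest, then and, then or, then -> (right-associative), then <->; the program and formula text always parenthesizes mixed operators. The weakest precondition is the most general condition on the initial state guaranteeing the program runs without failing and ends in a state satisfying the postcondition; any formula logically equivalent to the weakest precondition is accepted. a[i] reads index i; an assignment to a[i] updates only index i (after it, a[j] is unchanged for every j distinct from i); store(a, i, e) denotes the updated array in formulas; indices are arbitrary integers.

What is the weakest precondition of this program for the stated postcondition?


Working backward. After the program, the postcondition (n + 1 = -8 or val < 3*n) and (2*val + 7 >= 9 -> 3*val + 1 < 5) must hold; in canonical form it is (n = -9 or val < 3*n) and (2*val >= 2 -> 3*val < 4).
Before tot := a[3] - 9: (n = -9 or val < 3*n) and (2*val >= 2 -> 3*val < 4)
Before n := 2*a[n] - 2: (2*a[n] = -7 or val < 6*a[n] - 6) and (2*val >= 2 -> 3*val < 4)
Answer: WP = (2*a[n] = -7 or val < 6*a[n] - 6) and (2*val >= 2 -> 3*val < 4)


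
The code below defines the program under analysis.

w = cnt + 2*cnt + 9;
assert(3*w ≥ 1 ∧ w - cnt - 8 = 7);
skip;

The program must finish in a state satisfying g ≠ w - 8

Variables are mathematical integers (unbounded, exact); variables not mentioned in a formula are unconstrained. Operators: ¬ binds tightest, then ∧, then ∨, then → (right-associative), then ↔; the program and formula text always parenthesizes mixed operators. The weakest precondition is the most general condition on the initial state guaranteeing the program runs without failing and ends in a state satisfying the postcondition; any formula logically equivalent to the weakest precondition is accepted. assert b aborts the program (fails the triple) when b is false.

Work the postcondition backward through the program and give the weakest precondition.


Working backward. After the program, g ≠ w - 8 must hold.
Before skip: g ≠ w - 8
Before assert 3*w ≥ 1 ∧ w - cnt - 8 = 7: 3*w ≥ 1 ∧ w = cnt + 15 ∧ g ≠ w - 8
Before w := cnt + 2*cnt + 9: 9*cnt ≥ -26 ∧ 2*cnt = 6 ∧ g ≠ 3*cnt + 1
Answer: WP = 9*cnt ≥ -26 ∧ 2*cnt = 6 ∧ g ≠ 3*cnt + 1


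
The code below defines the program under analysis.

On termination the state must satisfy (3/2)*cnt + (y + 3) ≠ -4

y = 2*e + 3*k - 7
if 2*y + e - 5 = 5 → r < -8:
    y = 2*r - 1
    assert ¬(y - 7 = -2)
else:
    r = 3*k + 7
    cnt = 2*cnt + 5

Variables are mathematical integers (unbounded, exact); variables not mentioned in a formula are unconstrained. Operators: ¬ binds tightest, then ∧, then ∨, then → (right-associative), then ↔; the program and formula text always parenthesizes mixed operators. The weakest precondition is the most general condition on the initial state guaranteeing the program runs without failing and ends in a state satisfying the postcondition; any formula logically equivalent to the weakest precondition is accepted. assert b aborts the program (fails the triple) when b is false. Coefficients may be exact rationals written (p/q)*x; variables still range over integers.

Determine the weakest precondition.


Working backward. After the program, the postcondition (3/2)*cnt + (y + 3) ≠ -4 must hold; in canonical form it is (3/2)*cnt + y ≠ -7.
Then branch requires (¬(2*r = 6)) ∧ (3/2)*cnt + 2*r ≠ -6; else branch requires 3*cnt + y ≠ -29/2.
Before the if: ((e + 2*y = 10 → r < -8) → ((¬(2*r = 6)) ∧ (3/2)*cnt + 2*r ≠ -6)) ∧ ((¬(e + 2*y = 10 → r < -8)) → 3*cnt + y ≠ -29/2)
Before y := 2*e + 3*k - 7: ((5*e + 6*k = 24 → r < -8) → ((¬(2*r = 6)) ∧ (3/2)*cnt + 2*r ≠ -6)) ∧ ((¬(5*e + 6*k = 24 → r < -8)) → 3*cnt + 2*e + 3*k ≠ -15/2)
Answer: WP = ((5*e + 6*k = 24 → r < -8) → ((¬(2*r = 6)) ∧ (3/2)*cnt + 2*r ≠ -6)) ∧ ((¬(5*e + 6*k = 24 → r < -8)) → 3*cnt + 2*e + 3*k ≠ -15/2)
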